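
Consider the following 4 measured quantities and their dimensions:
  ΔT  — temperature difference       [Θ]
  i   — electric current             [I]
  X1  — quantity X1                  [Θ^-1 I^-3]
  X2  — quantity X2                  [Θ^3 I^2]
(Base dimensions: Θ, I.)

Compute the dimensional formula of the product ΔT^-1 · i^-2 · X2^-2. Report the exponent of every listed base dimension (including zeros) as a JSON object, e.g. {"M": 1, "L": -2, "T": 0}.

Exponent matrix [Θ,I] × [ΔT,i,X1,X2]:
  Θ: [ 1  0 -1  3]
  I: [ 0  1 -3  2]
  [Θ]: (-1)·1+(-2)·0+(-2)·3 = -7
  [I]: (-1)·0+(-2)·1+(-2)·2 = -6
⇒ Θ^-7 I^-6

{"Θ": -7, "I": -6}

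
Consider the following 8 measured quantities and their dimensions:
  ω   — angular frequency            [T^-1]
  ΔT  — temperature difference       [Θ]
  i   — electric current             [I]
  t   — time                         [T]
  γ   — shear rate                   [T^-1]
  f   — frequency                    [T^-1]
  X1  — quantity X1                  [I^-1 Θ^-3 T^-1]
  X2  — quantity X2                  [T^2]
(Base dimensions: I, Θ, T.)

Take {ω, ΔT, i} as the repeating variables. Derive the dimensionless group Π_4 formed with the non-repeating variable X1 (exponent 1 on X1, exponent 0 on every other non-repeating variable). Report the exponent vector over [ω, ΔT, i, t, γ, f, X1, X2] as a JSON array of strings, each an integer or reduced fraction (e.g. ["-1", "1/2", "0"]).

["-1", "3", "1", "0", "0", "0", "1", "0"]

Dimensional matrix (I×Θ×T by ω×ΔT×i×t×γ×f×X1×X2):
  I: [ 0  0  1  0  0  0 -1  0]
  Θ: [ 0  1  0  0  0  0 -3  0]
  T: [-1  0  0  1 -1 -1 -1  2]
Row reduction gives pivot columns ω,ΔT,i; rank = 3
Repeat: ω,ΔT,i; free: t,γ,f,X1,X2
RREF:
  r0: [   1    0    0   -1    1    1    1   -2]
  r1: [   0    1    0    0    0    0   -3    0]
  r2: [   0    0    1    0    0    0   -1    0]
Fix exponent of X1 at 1, t at 0, γ at 0, f at 0, X2 at 0; solve each RREF row for its pivot's exponent:
  r0: exp(ω) + (1)·1 = 0 ⇒ exp(ω) = -1
  r1: exp(ΔT) + (-3)·1 = 0 ⇒ exp(ΔT) = 3
  r2: exp(i) + (-1)·1 = 0 ⇒ exp(i) = 1
Π_4 = ω^-1 · ΔT^3 · i · X1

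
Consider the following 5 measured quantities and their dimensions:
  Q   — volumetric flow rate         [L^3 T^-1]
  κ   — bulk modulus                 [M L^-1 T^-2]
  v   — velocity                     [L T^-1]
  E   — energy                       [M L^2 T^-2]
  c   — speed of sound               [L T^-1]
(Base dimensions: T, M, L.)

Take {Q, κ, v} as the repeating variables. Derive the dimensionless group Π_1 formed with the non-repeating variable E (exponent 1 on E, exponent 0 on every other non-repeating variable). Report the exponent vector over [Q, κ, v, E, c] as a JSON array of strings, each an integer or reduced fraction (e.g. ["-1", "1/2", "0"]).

["-3/2", "-1", "3/2", "1", "0"]

Write exponents as rows T,M,L / cols Q,κ,v,E,c:
  T: [-1 -2 -1 -2 -1]
  M: [ 0  1  0  1  0]
  L: [ 3 -1  1  2  1]
Echelon form has 3 nonzero rows (pivots: Q,κ,v)
Repeat: Q,κ,v; free: E,c
RREF:
  r0: [   1    0    0  3/2    0]
  r1: [   0    1    0    1    0]
  r2: [   0    0    1 -3/2    1]
Fix exponent of E at 1, c at 0; solve each RREF row for its pivot's exponent:
  r0: exp(Q) + (3/2)·1 = 0 ⇒ exp(Q) = -3/2
  r1: exp(κ) + (1)·1 = 0 ⇒ exp(κ) = -1
  r2: exp(v) + (-3/2)·1 = 0 ⇒ exp(v) = 3/2
Π_1 = Q^(-3/2) · κ^-1 · v^(3/2) · E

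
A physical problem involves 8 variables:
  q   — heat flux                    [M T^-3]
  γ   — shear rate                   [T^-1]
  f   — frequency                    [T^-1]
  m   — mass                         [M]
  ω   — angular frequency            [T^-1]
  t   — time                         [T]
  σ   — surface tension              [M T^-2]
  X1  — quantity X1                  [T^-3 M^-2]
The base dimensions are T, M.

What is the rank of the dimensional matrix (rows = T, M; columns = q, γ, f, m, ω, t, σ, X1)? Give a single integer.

Exponent matrix [T,M] × [q,γ,f,m,ω,t,σ,X1]:
  T: [-3 -1 -1  0 -1  1 -2 -3]
  M: [ 1  0  0  1  0  0  1 -2]
Echelon form has 2 nonzero rows (pivots: q,γ)

2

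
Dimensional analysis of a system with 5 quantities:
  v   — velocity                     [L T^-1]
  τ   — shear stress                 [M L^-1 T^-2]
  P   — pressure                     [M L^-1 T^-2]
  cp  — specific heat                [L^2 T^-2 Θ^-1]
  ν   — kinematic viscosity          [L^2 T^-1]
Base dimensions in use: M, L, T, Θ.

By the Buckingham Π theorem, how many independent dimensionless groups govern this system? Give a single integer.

1

Dimensional matrix (M×L×T×Θ by v×τ×P×cp×ν):
  M: [ 0  1  1  0  0]
  L: [ 1 -1 -1  2  2]
  T: [-1 -2 -2 -2 -1]
  Θ: [ 0  0  0 -1  0]
Row reduction gives pivot columns v,τ,cp,ν; rank = 4
n=5, r=4 ⇒ 1 dimensionless group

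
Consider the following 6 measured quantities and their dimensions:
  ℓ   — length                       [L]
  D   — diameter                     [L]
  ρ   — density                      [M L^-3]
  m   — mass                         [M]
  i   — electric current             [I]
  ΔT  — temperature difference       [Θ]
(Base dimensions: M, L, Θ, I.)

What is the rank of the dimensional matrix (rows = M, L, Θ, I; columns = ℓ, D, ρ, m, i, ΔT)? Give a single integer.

4

Dimensional matrix (M×L×Θ×I by ℓ×D×ρ×m×i×ΔT):
  M: [ 0  0  1  1  0  0]
  L: [ 1  1 -3  0  0  0]
  Θ: [ 0  0  0  0  0  1]
  I: [ 0  0  0  0  1  0]
Echelon form has 4 nonzero rows (pivots: ℓ,ρ,i,ΔT)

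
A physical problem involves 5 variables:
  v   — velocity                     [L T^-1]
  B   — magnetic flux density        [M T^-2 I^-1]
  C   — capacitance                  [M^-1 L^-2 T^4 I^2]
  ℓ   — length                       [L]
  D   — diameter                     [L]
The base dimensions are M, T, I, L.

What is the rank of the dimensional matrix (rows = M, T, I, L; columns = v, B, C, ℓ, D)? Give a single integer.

4

Dimensional matrix (M×T×I×L by v×B×C×ℓ×D):
  M: [ 0  1 -1  0  0]
  T: [-1 -2  4  0  0]
  I: [ 0 -1  2  0  0]
  L: [ 1  0 -2  1  1]
RREF → pivots at {v,B,C,ℓ} ⇒ r = 4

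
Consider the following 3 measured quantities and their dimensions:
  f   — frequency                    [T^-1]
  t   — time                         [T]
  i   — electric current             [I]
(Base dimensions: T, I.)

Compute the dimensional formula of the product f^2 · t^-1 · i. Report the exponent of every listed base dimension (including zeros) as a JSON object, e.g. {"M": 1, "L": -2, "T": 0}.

{"T": -3, "I": 1}

Dimensional matrix (T×I by f×t×i):
  T: [-1  1  0]
  I: [ 0  0  1]
  [T]: (2)·-1+(-1)·1+(1)·0 = -3
  [I]: (2)·0+(-1)·0+(1)·1 = 1
⇒ T^-3 I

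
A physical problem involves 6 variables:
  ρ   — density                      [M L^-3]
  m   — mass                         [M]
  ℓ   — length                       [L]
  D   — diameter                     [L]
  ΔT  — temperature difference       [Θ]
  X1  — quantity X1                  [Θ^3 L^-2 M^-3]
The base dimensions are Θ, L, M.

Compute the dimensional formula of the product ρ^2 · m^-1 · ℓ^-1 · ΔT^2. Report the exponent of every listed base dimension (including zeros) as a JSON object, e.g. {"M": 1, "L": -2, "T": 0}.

Write exponents as rows Θ,L,M / cols ρ,m,ℓ,D,ΔT,X1:
  Θ: [ 0  0  0  0  1  3]
  L: [-3  0  1  1  0 -2]
  M: [ 1  1  0  0  0 -3]
  [Θ]: (2)·0+(-1)·0+(-1)·0+(2)·1 = 2
  [L]: (2)·-3+(-1)·0+(-1)·1+(2)·0 = -7
  [M]: (2)·1+(-1)·1+(-1)·0+(2)·0 = 1
⇒ Θ^2 L^-7 M

{"Θ": 2, "L": -7, "M": 1}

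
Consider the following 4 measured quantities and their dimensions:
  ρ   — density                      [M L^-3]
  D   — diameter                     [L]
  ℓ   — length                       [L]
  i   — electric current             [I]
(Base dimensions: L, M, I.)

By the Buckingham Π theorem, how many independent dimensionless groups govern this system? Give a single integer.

Dimensional matrix (L×M×I by ρ×D×ℓ×i):
  L: [-3  1  1  0]
  M: [ 1  0  0  0]
  I: [ 0  0  0  1]
RREF → pivots at {ρ,D,i} ⇒ r = 3
Π count = n − r = 4 − 3 = 1

1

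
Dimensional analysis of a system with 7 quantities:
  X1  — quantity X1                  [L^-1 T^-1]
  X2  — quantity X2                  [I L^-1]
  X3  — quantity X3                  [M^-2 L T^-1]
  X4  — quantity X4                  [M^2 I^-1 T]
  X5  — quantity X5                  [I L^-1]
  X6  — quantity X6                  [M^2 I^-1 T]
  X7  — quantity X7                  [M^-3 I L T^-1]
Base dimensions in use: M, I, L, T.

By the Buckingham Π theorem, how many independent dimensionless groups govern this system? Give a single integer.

4

Dimensional matrix (M×I×L×T by X1×X2×X3×X4×X5×X6×X7):
  M: [ 0  0 -2  2  0  2 -3]
  I: [ 0  1  0 -1  1 -1  1]
  L: [-1 -1  1  0 -1  0  1]
  T: [-1  0 -1  1  0  1 -1]
RREF → pivots at {X1,X2,X3} ⇒ r = 3
n=7, r=3 ⇒ 4 dimensionless groups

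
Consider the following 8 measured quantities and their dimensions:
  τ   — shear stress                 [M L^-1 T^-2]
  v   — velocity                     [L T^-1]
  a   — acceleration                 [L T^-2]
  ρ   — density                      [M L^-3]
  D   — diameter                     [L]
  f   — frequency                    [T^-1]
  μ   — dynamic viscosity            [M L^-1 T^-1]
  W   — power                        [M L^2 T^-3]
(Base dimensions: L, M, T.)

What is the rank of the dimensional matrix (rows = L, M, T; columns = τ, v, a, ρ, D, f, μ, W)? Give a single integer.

3

Dimensional matrix (L×M×T by τ×v×a×ρ×D×f×μ×W):
  L: [-1  1  1 -3  1  0 -1  2]
  M: [ 1  0  0  1  0  0  1  1]
  T: [-2 -1 -2  0  0 -1 -1 -3]
RREF → pivots at {τ,v,a} ⇒ r = 3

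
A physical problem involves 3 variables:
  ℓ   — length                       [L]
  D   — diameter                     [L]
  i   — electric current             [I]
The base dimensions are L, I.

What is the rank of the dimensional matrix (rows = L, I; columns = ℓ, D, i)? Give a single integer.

2

Dimensional matrix (L×I by ℓ×D×i):
  L: [ 1  1  0]
  I: [ 0  0  1]
RREF → pivots at {ℓ,i} ⇒ r = 2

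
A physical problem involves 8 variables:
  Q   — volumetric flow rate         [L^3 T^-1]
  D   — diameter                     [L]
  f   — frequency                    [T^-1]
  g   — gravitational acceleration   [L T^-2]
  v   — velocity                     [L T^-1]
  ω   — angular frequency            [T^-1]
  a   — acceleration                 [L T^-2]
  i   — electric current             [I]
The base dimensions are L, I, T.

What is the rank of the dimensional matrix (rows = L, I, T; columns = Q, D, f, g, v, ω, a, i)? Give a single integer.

3

Dimensional matrix (L×I×T by Q×D×f×g×v×ω×a×i):
  L: [ 3  1  0  1  1  0  1  0]
  I: [ 0  0  0  0  0  0  0  1]
  T: [-1  0 -1 -2 -1 -1 -2  0]
Row reduction gives pivot columns Q,D,i; rank = 3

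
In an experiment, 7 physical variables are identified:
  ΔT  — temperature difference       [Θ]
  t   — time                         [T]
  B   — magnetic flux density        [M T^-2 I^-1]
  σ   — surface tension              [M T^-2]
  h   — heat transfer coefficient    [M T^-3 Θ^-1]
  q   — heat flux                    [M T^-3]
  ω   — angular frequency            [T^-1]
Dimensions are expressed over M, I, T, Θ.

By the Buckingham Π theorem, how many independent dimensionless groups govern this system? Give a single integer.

Dimensional matrix (M×I×T×Θ by ΔT×t×B×σ×h×q×ω):
  M: [ 0  0  1  1  1  1  0]
  I: [ 0  0 -1  0  0  0  0]
  T: [ 0  1 -2 -2 -3 -3 -1]
  Θ: [ 1  0  0  0 -1  0  0]
Echelon form has 4 nonzero rows (pivots: ΔT,t,B,σ)
7 vars − rank 4 = 3 Π groups

3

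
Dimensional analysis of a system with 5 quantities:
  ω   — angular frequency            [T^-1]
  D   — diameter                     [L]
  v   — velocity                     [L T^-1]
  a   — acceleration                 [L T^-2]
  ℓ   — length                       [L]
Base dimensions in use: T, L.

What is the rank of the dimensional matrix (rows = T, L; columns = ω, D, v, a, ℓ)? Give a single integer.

2

Dimensional matrix (T×L by ω×D×v×a×ℓ):
  T: [-1  0 -1 -2  0]
  L: [ 0  1  1  1  1]
Row reduction gives pivot columns ω,D; rank = 2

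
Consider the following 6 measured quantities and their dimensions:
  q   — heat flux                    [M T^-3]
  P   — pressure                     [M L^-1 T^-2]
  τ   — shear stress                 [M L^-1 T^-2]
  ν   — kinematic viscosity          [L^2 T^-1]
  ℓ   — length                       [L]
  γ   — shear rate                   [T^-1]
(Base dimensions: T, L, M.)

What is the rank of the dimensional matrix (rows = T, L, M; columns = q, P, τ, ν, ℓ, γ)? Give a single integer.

Exponent matrix [T,L,M] × [q,P,τ,ν,ℓ,γ]:
  T: [-3 -2 -2 -1  0 -1]
  L: [ 0 -1 -1  2  1  0]
  M: [ 1  1  1  0  0  0]
RREF → pivots at {q,P,ν} ⇒ r = 3

3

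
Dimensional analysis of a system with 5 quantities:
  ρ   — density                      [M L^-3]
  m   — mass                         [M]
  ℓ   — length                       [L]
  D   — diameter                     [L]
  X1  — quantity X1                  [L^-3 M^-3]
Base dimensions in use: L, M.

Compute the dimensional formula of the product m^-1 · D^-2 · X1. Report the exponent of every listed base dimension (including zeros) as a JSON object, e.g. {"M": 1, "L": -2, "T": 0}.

{"L": -5, "M": -4}

Dimensional matrix (L×M by ρ×m×ℓ×D×X1):
  L: [-3  0  1  1 -3]
  M: [ 1  1  0  0 -3]
  [L]: (-1)·0+(-2)·1+(1)·-3 = -5
  [M]: (-1)·1+(-2)·0+(1)·-3 = -4
⇒ L^-5 M^-4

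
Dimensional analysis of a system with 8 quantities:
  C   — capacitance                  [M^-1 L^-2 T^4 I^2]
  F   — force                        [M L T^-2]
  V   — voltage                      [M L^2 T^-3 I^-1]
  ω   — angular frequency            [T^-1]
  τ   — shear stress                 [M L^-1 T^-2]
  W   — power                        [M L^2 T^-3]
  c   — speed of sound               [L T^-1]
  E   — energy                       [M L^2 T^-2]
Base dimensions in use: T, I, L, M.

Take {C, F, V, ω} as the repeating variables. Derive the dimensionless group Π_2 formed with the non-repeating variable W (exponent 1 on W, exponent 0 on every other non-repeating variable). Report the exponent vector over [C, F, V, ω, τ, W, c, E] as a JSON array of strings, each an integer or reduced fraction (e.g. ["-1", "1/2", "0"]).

Dimensional matrix (T×I×L×M by C×F×V×ω×τ×W×c×E):
  T: [ 4 -2 -3 -1 -2 -3 -1 -2]
  I: [ 2  0 -1  0  0  0  0  0]
  L: [-2  1  2  0 -1  2  1  2]
  M: [-1  1  1  0  1  1  0  1]
Row reduction gives pivot columns C,F,V,ω; rank = 4
Pivot set = {C,F,V,ω}, free = {τ,W,c,E}
RREF:
  r0: [   1    0    0    0   -2    1    1    1]
  r1: [   0    1    0    0    3    0   -1    0]
  r2: [   0    0    1    0   -4    2    2    2]
  r3: [   0    0    0    1    0    1    1    0]
Fix exponent of W at 1, τ at 0, c at 0, E at 0; solve each RREF row for its pivot's exponent:
  r0: exp(C) + (1)·1 = 0 ⇒ exp(C) = -1
  r1: exp(F) + (0)·1 = 0 ⇒ exp(F) = 0
  r2: exp(V) + (2)·1 = 0 ⇒ exp(V) = -2
  r3: exp(ω) + (1)·1 = 0 ⇒ exp(ω) = -1
Π_2 = C^-1 · V^-2 · ω^-1 · W

["-1", "0", "-2", "-1", "0", "1", "0", "0"]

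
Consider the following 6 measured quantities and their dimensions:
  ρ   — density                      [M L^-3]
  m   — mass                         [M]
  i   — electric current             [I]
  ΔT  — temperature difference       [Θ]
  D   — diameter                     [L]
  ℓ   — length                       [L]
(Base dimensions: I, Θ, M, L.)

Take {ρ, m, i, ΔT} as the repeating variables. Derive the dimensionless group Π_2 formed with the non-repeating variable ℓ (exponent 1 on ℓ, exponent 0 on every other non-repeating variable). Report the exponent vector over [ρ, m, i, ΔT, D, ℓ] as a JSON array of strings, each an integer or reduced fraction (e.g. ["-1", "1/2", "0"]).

Write exponents as rows I,Θ,M,L / cols ρ,m,i,ΔT,D,ℓ:
  I: [ 0  0  1  0  0  0]
  Θ: [ 0  0  0  1  0  0]
  M: [ 1  1  0  0  0  0]
  L: [-3  0  0  0  1  1]
RREF → pivots at {ρ,m,i,ΔT} ⇒ r = 4
Pivot set = {ρ,m,i,ΔT}, free = {D,ℓ}
RREF:
  r0: [   1    0    0    0 -1/3 -1/3]
  r1: [   0    1    0    0  1/3  1/3]
  r2: [   0    0    1    0    0    0]
  r3: [   0    0    0    1    0    0]
Fix exponent of ℓ at 1, D at 0; solve each RREF row for its pivot's exponent:
  r0: exp(ρ) + (-1/3)·1 = 0 ⇒ exp(ρ) = 1/3
  r1: exp(m) + (1/3)·1 = 0 ⇒ exp(m) = -1/3
  r2: exp(i) + (0)·1 = 0 ⇒ exp(i) = 0
  r3: exp(ΔT) + (0)·1 = 0 ⇒ exp(ΔT) = 0
Π_2 = ρ^(1/3) · m^(-1/3) · ℓ

["1/3", "-1/3", "0", "0", "0", "1"]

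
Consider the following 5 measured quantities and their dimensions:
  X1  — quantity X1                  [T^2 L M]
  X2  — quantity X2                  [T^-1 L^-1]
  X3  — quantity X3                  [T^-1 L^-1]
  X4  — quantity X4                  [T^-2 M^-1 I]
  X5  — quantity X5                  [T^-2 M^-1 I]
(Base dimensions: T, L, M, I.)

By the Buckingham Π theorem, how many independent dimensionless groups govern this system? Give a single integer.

Write exponents as rows T,L,M,I / cols X1,X2,X3,X4,X5:
  T: [ 2 -1 -1 -2 -2]
  L: [ 1 -1 -1  0  0]
  M: [ 1  0  0 -1 -1]
  I: [ 0  0  0  1  1]
RREF → pivots at {X1,X2,X4} ⇒ r = 3
Π count = n − r = 5 − 3 = 2

2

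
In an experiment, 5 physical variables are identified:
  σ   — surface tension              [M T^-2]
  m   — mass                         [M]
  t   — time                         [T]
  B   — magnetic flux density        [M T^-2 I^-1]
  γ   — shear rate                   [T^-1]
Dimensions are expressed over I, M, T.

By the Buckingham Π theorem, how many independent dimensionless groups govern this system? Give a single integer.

Dimensional matrix (I×M×T by σ×m×t×B×γ):
  I: [ 0  0  0 -1  0]
  M: [ 1  1  0  1  0]
  T: [-2  0  1 -2 -1]
RREF → pivots at {σ,m,B} ⇒ r = 3
Π count = n − r = 5 − 3 = 2

2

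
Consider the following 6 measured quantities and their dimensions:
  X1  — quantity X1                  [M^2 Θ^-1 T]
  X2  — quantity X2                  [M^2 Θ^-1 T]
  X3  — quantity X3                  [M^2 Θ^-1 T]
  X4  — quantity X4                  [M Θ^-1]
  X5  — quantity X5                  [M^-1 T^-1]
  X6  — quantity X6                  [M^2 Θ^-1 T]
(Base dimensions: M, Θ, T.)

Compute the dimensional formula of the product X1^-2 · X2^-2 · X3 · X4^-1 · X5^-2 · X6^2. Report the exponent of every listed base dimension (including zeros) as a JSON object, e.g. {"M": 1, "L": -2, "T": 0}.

{"M": -1, "Θ": 2, "T": 1}

Write exponents as rows M,Θ,T / cols X1,X2,X3,X4,X5,X6:
  M: [ 2  2  2  1 -1  2]
  Θ: [-1 -1 -1 -1  0 -1]
  T: [ 1  1  1  0 -1  1]
  [M]: (-2)·2+(-2)·2+(1)·2+(-1)·1+(-2)·-1+(2)·2 = -1
  [Θ]: (-2)·-1+(-2)·-1+(1)·-1+(-1)·-1+(-2)·0+(2)·-1 = 2
  [T]: (-2)·1+(-2)·1+(1)·1+(-1)·0+(-2)·-1+(2)·1 = 1
⇒ M^-1 Θ^2 T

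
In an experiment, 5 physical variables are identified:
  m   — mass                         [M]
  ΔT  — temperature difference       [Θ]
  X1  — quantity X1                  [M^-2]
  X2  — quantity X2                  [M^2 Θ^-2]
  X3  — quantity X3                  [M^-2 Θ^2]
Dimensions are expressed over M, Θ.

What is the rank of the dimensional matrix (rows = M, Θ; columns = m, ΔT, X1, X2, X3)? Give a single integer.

2

Write exponents as rows M,Θ / cols m,ΔT,X1,X2,X3:
  M: [ 1  0 -2  2 -2]
  Θ: [ 0  1  0 -2  2]
Echelon form has 2 nonzero rows (pivots: m,ΔT)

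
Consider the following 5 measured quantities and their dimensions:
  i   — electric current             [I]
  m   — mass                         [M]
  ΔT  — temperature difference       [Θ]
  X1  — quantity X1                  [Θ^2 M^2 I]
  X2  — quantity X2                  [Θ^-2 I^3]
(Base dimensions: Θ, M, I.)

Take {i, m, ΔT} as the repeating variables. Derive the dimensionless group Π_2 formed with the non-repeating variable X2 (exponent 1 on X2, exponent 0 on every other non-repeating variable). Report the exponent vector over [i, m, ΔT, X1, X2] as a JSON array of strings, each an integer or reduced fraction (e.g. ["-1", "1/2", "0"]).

Dimensional matrix (Θ×M×I by i×m×ΔT×X1×X2):
  Θ: [ 0  0  1  2 -2]
  M: [ 0  1  0  2  0]
  I: [ 1  0  0  1  3]
Echelon form has 3 nonzero rows (pivots: i,m,ΔT)
Pivot set = {i,m,ΔT}, free = {X1,X2}
RREF:
  r0: [   1    0    0    1    3]
  r1: [   0    1    0    2    0]
  r2: [   0    0    1    2   -2]
Fix exponent of X2 at 1, X1 at 0; solve each RREF row for its pivot's exponent:
  r0: exp(i) + (3)·1 = 0 ⇒ exp(i) = -3
  r1: exp(m) + (0)·1 = 0 ⇒ exp(m) = 0
  r2: exp(ΔT) + (-2)·1 = 0 ⇒ exp(ΔT) = 2
Π_2 = i^-3 · ΔT^2 · X2

["-3", "0", "2", "0", "1"]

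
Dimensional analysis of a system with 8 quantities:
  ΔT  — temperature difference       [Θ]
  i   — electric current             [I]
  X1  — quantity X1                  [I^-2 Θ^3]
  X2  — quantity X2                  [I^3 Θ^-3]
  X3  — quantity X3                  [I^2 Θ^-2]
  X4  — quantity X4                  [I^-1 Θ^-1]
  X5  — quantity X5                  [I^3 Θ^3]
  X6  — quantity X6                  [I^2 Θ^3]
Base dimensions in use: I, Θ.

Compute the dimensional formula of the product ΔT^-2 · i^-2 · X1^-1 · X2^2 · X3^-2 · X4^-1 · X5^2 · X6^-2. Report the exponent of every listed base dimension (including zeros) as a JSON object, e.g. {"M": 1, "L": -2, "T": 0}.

{"I": 5, "Θ": -6}

Exponent matrix [I,Θ] × [ΔT,i,X1,X2,X3,X4,X5,X6]:
  I: [ 0  1 -2  3  2 -1  3  2]
  Θ: [ 1  0  3 -3 -2 -1  3  3]
  [I]: (-2)·0+(-2)·1+(-1)·-2+(2)·3+(-2)·2+(-1)·-1+(2)·3+(-2)·2 = 5
  [Θ]: (-2)·1+(-2)·0+(-1)·3+(2)·-3+(-2)·-2+(-1)·-1+(2)·3+(-2)·3 = -6
⇒ I^5 Θ^-6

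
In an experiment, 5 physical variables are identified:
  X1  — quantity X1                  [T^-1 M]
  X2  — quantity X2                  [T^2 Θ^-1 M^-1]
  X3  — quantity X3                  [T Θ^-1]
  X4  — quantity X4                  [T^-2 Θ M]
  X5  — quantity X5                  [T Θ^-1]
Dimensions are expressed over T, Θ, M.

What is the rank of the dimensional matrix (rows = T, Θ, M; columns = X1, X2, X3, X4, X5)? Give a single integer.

Exponent matrix [T,Θ,M] × [X1,X2,X3,X4,X5]:
  T: [-1  2  1 -2  1]
  Θ: [ 0 -1 -1  1 -1]
  M: [ 1 -1  0  1  0]
Row reduction gives pivot columns X1,X2; rank = 2

2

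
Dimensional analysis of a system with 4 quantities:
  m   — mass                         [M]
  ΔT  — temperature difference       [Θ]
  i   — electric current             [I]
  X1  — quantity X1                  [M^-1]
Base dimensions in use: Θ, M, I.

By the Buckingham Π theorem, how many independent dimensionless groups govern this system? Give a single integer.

Exponent matrix [Θ,M,I] × [m,ΔT,i,X1]:
  Θ: [ 0  1  0  0]
  M: [ 1  0  0 -1]
  I: [ 0  0  1  0]
Echelon form has 3 nonzero rows (pivots: m,ΔT,i)
Π count = n − r = 4 − 3 = 1

1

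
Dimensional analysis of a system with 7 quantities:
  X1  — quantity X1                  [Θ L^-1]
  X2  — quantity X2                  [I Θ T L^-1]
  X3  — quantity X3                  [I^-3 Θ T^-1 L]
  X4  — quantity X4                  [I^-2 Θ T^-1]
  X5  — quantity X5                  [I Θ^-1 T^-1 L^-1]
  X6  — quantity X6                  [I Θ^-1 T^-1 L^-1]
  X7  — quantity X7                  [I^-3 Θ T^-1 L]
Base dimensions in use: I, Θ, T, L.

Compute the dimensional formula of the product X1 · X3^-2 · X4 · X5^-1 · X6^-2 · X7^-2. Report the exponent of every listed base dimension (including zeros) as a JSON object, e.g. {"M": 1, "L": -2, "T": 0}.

Dimensional matrix (I×Θ×T×L by X1×X2×X3×X4×X5×X6×X7):
  I: [ 0  1 -3 -2  1  1 -3]
  Θ: [ 1  1  1  1 -1 -1  1]
  T: [ 0  1 -1 -1 -1 -1 -1]
  L: [-1 -1  1  0 -1 -1  1]
  [I]: (1)·0+(-2)·-3+(1)·-2+(-1)·1+(-2)·1+(-2)·-3 = 7
  [Θ]: (1)·1+(-2)·1+(1)·1+(-1)·-1+(-2)·-1+(-2)·1 = 1
  [T]: (1)·0+(-2)·-1+(1)·-1+(-1)·-1+(-2)·-1+(-2)·-1 = 6
  [L]: (1)·-1+(-2)·1+(1)·0+(-1)·-1+(-2)·-1+(-2)·1 = -2
⇒ I^7 Θ T^6 L^-2

{"I": 7, "Θ": 1, "T": 6, "L": -2}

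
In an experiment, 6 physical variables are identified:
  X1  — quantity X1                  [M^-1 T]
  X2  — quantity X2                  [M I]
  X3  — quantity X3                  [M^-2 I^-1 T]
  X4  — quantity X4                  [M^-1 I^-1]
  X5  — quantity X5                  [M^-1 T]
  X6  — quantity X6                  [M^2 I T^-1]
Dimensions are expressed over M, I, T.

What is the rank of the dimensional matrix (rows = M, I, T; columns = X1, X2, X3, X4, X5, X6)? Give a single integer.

Exponent matrix [M,I,T] × [X1,X2,X3,X4,X5,X6]:
  M: [-1  1 -2 -1 -1  2]
  I: [ 0  1 -1 -1  0  1]
  T: [ 1  0  1  0  1 -1]
Row reduction gives pivot columns X1,X2; rank = 2

2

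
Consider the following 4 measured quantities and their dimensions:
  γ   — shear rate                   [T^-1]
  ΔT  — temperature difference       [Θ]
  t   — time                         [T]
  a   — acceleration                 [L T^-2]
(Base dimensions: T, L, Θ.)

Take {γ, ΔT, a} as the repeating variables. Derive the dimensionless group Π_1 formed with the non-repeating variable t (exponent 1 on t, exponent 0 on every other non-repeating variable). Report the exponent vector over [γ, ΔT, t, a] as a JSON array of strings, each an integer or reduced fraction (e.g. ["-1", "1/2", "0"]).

["1", "0", "1", "0"]

Dimensional matrix (T×L×Θ by γ×ΔT×t×a):
  T: [-1  0  1 -2]
  L: [ 0  0  0  1]
  Θ: [ 0  1  0  0]
Row reduction gives pivot columns γ,ΔT,a; rank = 3
Repeat: γ,ΔT,a; free: t
RREF:
  r0: [   1    0   -1    0]
  r1: [   0    1    0    0]
  r2: [   0    0    0    1]
Fix exponent of t at 1; solve each RREF row for its pivot's exponent:
  r0: exp(γ) + (-1)·1 = 0 ⇒ exp(γ) = 1
  r1: exp(ΔT) + (0)·1 = 0 ⇒ exp(ΔT) = 0
  r2: exp(a) + (0)·1 = 0 ⇒ exp(a) = 0
Π_1 = γ · t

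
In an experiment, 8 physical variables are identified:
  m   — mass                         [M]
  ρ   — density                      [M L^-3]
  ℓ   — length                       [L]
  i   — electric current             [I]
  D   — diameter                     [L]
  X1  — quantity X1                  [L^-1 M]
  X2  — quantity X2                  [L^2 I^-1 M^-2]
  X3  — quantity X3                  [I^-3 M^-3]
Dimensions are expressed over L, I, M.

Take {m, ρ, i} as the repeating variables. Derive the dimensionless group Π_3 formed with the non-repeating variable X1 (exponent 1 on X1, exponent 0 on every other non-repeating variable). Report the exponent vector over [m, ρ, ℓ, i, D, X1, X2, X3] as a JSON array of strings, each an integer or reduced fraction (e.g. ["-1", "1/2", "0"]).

Write exponents as rows L,I,M / cols m,ρ,ℓ,i,D,X1,X2,X3:
  L: [ 0 -3  1  0  1 -1  2  0]
  I: [ 0  0  0  1  0  0 -1 -3]
  M: [ 1  1  0  0  0  1 -2 -3]
Echelon form has 3 nonzero rows (pivots: m,ρ,i)
Pivot set = {m,ρ,i}, free = {ℓ,D,X1,X2,X3}
RREF:
  r0: [   1    0  1/3    0  1/3  2/3 -4/3   -3]
  r1: [   0    1 -1/3    0 -1/3  1/3 -2/3    0]
  r2: [   0    0    0    1    0    0   -1   -3]
Fix exponent of X1 at 1, ℓ at 0, D at 0, X2 at 0, X3 at 0; solve each RREF row for its pivot's exponent:
  r0: exp(m) + (2/3)·1 = 0 ⇒ exp(m) = -2/3
  r1: exp(ρ) + (1/3)·1 = 0 ⇒ exp(ρ) = -1/3
  r2: exp(i) + (0)·1 = 0 ⇒ exp(i) = 0
Π_3 = m^(-2/3) · ρ^(-1/3) · X1

["-2/3", "-1/3", "0", "0", "0", "1", "0", "0"]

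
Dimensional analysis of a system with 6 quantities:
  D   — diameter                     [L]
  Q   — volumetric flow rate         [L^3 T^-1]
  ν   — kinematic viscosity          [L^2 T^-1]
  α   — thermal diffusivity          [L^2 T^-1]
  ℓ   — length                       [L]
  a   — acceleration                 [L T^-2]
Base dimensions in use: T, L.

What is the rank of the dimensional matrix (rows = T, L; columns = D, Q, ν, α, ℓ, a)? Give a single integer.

2

Exponent matrix [T,L] × [D,Q,ν,α,ℓ,a]:
  T: [ 0 -1 -1 -1  0 -2]
  L: [ 1  3  2  2  1  1]
Echelon form has 2 nonzero rows (pivots: D,Q)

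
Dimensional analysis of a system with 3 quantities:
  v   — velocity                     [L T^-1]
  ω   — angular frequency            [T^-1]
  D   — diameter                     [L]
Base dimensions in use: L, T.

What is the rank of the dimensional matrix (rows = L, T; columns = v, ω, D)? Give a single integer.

Dimensional matrix (L×T by v×ω×D):
  L: [ 1  0  1]
  T: [-1 -1  0]
RREF → pivots at {v,ω} ⇒ r = 2

2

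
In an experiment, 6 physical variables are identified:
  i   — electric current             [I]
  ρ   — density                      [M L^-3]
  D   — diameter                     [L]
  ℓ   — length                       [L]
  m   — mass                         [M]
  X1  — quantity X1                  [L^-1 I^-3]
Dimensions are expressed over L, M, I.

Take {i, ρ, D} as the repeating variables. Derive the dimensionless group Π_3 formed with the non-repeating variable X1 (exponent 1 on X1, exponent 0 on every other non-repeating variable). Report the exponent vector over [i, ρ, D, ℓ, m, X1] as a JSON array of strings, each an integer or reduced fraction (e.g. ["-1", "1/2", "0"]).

Dimensional matrix (L×M×I by i×ρ×D×ℓ×m×X1):
  L: [ 0 -3  1  1  0 -1]
  M: [ 0  1  0  0  1  0]
  I: [ 1  0  0  0  0 -3]
RREF → pivots at {i,ρ,D} ⇒ r = 3
Pivot set = {i,ρ,D}, free = {ℓ,m,X1}
RREF:
  r0: [   1    0    0    0    0   -3]
  r1: [   0    1    0    0    1    0]
  r2: [   0    0    1    1    3   -1]
Fix exponent of X1 at 1, ℓ at 0, m at 0; solve each RREF row for its pivot's exponent:
  r0: exp(i) + (-3)·1 = 0 ⇒ exp(i) = 3
  r1: exp(ρ) + (0)·1 = 0 ⇒ exp(ρ) = 0
  r2: exp(D) + (-1)·1 = 0 ⇒ exp(D) = 1
Π_3 = i^3 · D · X1

["3", "0", "1", "0", "0", "1"]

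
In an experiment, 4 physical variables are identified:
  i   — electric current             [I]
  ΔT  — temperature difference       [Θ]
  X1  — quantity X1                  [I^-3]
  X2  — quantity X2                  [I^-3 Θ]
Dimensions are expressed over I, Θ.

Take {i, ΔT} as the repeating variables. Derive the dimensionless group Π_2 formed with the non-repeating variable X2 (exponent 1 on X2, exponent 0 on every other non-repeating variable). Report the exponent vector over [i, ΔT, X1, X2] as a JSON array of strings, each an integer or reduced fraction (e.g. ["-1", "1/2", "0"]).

Write exponents as rows I,Θ / cols i,ΔT,X1,X2:
  I: [ 1  0 -3 -3]
  Θ: [ 0  1  0  1]
Row reduction gives pivot columns i,ΔT; rank = 2
Repeat: i,ΔT; free: X1,X2
RREF:
  r0: [   1    0   -3   -3]
  r1: [   0    1    0    1]
Fix exponent of X2 at 1, X1 at 0; solve each RREF row for its pivot's exponent:
  r0: exp(i) + (-3)·1 = 0 ⇒ exp(i) = 3
  r1: exp(ΔT) + (1)·1 = 0 ⇒ exp(ΔT) = -1
Π_2 = i^3 · ΔT^-1 · X2

["3", "-1", "0", "1"]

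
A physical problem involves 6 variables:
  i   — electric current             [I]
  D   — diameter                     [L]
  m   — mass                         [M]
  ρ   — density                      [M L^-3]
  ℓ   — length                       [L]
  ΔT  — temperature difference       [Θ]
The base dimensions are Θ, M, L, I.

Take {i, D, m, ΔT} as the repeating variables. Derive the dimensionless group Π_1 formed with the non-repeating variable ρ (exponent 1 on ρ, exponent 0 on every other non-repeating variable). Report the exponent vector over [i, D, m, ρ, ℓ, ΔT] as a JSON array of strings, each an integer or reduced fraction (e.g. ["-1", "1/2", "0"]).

["0", "3", "-1", "1", "0", "0"]

Dimensional matrix (Θ×M×L×I by i×D×m×ρ×ℓ×ΔT):
  Θ: [ 0  0  0  0  0  1]
  M: [ 0  0  1  1  0  0]
  L: [ 0  1  0 -3  1  0]
  I: [ 1  0  0  0  0  0]
Row reduction gives pivot columns i,D,m,ΔT; rank = 4
Pivot set = {i,D,m,ΔT}, free = {ρ,ℓ}
RREF:
  r0: [   1    0    0    0    0    0]
  r1: [   0    1    0   -3    1    0]
  r2: [   0    0    1    1    0    0]
  r3: [   0    0    0    0    0    1]
Fix exponent of ρ at 1, ℓ at 0; solve each RREF row for its pivot's exponent:
  r0: exp(i) + (0)·1 = 0 ⇒ exp(i) = 0
  r1: exp(D) + (-3)·1 = 0 ⇒ exp(D) = 3
  r2: exp(m) + (1)·1 = 0 ⇒ exp(m) = -1
  r3: exp(ΔT) + (0)·1 = 0 ⇒ exp(ΔT) = 0
Π_1 = D^3 · m^-1 · ρ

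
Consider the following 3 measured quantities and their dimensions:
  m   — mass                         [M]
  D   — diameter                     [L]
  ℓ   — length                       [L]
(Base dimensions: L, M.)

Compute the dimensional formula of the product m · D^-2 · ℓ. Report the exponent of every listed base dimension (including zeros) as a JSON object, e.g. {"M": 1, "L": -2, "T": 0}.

{"L": -1, "M": 1}

Exponent matrix [L,M] × [m,D,ℓ]:
  L: [ 0  1  1]
  M: [ 1  0  0]
  [L]: (1)·0+(-2)·1+(1)·1 = -1
  [M]: (1)·1+(-2)·0+(1)·0 = 1
⇒ L^-1 M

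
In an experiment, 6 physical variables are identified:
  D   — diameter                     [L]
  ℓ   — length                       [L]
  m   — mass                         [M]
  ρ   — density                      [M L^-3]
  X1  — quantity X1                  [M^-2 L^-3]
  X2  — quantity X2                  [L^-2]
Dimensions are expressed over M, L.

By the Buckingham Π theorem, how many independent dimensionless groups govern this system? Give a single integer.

4

Dimensional matrix (M×L by D×ℓ×m×ρ×X1×X2):
  M: [ 0  0  1  1 -2  0]
  L: [ 1  1  0 -3 -3 -2]
Echelon form has 2 nonzero rows (pivots: D,m)
n=6, r=2 ⇒ 4 dimensionless groups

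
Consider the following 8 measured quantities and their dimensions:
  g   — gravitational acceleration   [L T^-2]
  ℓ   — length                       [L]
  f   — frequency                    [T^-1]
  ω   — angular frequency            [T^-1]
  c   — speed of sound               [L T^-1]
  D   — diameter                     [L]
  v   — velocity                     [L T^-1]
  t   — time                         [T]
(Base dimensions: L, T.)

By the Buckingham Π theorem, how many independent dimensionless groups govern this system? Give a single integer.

Write exponents as rows L,T / cols g,ℓ,f,ω,c,D,v,t:
  L: [ 1  1  0  0  1  1  1  0]
  T: [-2  0 -1 -1 -1  0 -1  1]
Row reduction gives pivot columns g,ℓ; rank = 2
8 vars − rank 2 = 6 Π groups

6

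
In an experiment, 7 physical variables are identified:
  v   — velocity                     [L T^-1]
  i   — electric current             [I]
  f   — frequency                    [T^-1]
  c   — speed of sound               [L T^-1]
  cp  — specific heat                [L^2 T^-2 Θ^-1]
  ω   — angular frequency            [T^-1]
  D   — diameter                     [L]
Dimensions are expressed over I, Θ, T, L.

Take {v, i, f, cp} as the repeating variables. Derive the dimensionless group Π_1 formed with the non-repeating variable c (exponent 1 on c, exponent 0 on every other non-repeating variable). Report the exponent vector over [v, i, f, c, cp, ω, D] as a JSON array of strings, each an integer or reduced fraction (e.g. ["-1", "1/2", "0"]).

["-1", "0", "0", "1", "0", "0", "0"]

Exponent matrix [I,Θ,T,L] × [v,i,f,c,cp,ω,D]:
  I: [ 0  1  0  0  0  0  0]
  Θ: [ 0  0  0  0 -1  0  0]
  T: [-1  0 -1 -1 -2 -1  0]
  L: [ 1  0  0  1  2  0  1]
Row reduction gives pivot columns v,i,f,cp; rank = 4
Pivot set = {v,i,f,cp}, free = {c,ω,D}
RREF:
  r0: [   1    0    0    1    0    0    1]
  r1: [   0    1    0    0    0    0    0]
  r2: [   0    0    1    0    0    1   -1]
  r3: [   0    0    0    0    1    0    0]
Fix exponent of c at 1, ω at 0, D at 0; solve each RREF row for its pivot's exponent:
  r0: exp(v) + (1)·1 = 0 ⇒ exp(v) = -1
  r1: exp(i) + (0)·1 = 0 ⇒ exp(i) = 0
  r2: exp(f) + (0)·1 = 0 ⇒ exp(f) = 0
  r3: exp(cp) + (0)·1 = 0 ⇒ exp(cp) = 0
Π_1 = v^-1 · c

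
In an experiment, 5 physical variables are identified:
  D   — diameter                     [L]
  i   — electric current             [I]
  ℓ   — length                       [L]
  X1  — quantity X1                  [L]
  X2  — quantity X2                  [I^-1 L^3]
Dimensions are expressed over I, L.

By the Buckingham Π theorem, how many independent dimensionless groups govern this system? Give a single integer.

3

Exponent matrix [I,L] × [D,i,ℓ,X1,X2]:
  I: [ 0  1  0  0 -1]
  L: [ 1  0  1  1  3]
RREF → pivots at {D,i} ⇒ r = 2
5 vars − rank 2 = 3 Π groups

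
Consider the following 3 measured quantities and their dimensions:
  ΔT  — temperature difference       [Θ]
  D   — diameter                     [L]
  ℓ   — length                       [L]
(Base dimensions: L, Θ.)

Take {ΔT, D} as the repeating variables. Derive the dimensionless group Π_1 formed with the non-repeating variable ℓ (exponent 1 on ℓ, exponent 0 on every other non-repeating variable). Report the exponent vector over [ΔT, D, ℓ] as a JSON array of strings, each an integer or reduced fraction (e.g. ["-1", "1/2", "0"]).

Write exponents as rows L,Θ / cols ΔT,D,ℓ:
  L: [ 0  1  1]
  Θ: [ 1  0  0]
RREF → pivots at {ΔT,D} ⇒ r = 2
Pivot set = {ΔT,D}, free = {ℓ}
RREF:
  r0: [   1    0    0]
  r1: [   0    1    1]
Fix exponent of ℓ at 1; solve each RREF row for its pivot's exponent:
  r0: exp(ΔT) + (0)·1 = 0 ⇒ exp(ΔT) = 0
  r1: exp(D) + (1)·1 = 0 ⇒ exp(D) = -1
Π_1 = D^-1 · ℓ

["0", "-1", "1"]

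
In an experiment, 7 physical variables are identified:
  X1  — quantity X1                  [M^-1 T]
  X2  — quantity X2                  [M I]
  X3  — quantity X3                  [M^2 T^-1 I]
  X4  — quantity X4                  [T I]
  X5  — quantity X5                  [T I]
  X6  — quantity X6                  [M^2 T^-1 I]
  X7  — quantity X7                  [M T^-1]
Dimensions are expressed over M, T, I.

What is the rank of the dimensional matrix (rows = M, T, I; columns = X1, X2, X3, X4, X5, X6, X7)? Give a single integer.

Exponent matrix [M,T,I] × [X1,X2,X3,X4,X5,X6,X7]:
  M: [-1  1  2  0  0  2  1]
  T: [ 1  0 -1  1  1 -1 -1]
  I: [ 0  1  1  1  1  1  0]
Row reduction gives pivot columns X1,X2; rank = 2

2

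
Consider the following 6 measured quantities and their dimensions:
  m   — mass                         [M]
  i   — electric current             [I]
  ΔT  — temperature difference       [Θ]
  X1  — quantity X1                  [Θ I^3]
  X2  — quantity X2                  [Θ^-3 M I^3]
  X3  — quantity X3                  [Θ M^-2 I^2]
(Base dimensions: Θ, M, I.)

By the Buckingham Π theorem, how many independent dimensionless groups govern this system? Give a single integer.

3

Exponent matrix [Θ,M,I] × [m,i,ΔT,X1,X2,X3]:
  Θ: [ 0  0  1  1 -3  1]
  M: [ 1  0  0  0  1 -2]
  I: [ 0  1  0  3  3  2]
Row reduction gives pivot columns m,i,ΔT; rank = 3
n=6, r=3 ⇒ 3 dimensionless groups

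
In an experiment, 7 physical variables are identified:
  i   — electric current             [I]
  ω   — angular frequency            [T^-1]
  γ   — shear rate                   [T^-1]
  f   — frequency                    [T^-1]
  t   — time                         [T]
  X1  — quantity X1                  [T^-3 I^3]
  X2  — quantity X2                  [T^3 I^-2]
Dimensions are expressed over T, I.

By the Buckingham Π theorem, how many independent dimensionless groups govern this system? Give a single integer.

Write exponents as rows T,I / cols i,ω,γ,f,t,X1,X2:
  T: [ 0 -1 -1 -1  1 -3  3]
  I: [ 1  0  0  0  0  3 -2]
RREF → pivots at {i,ω} ⇒ r = 2
7 vars − rank 2 = 5 Π groups

5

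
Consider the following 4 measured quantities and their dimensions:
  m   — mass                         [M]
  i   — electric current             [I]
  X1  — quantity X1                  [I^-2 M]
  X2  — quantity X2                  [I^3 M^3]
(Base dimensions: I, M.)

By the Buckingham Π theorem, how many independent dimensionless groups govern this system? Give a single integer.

Write exponents as rows I,M / cols m,i,X1,X2:
  I: [ 0  1 -2  3]
  M: [ 1  0  1  3]
Echelon form has 2 nonzero rows (pivots: m,i)
n=4, r=2 ⇒ 2 dimensionless groups

2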